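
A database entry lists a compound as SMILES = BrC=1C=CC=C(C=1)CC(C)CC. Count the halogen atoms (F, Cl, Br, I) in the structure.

1

Halogen atoms appear at heavy-atom position 1 (1×Br).
Halogen count: 1.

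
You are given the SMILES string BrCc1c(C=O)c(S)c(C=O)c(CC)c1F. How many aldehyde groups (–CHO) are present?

2

The aldehyde motif appears at heavy-atom positions 5, 10 in the SMILES.
Other groups present: 1 thiol.
Aldehyde count: 2.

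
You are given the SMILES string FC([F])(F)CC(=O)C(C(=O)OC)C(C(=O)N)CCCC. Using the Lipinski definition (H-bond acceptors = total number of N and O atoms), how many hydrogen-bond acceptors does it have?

N atoms: 1; O atoms: 4.
Lipinski HBA = 1 + 4 = 5.

5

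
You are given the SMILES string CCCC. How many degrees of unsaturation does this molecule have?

0

Molecular formula: C4H10.
DoU = (2C + 2 + N − H − X) / 2, where X is the halogen count and O/S are ignored.
    = (2·4 + 2 + 0 − 10 − 0) / 2 = 0 / 2 = 0.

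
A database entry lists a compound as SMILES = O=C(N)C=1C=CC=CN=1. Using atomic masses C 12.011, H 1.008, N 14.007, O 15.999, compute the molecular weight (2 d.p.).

122.13 g/mol

First, the molecular formula is C6H6N2O (counting implicit H from valence).
  C: 6 × 12.011 = 72.066
  H: 6 × 1.008 = 6.048
  N: 2 × 14.007 = 28.014
  O: 1 × 15.999 = 15.999
Sum: 6×12.011 + 6×1.008 + 2×14.007 + 1×15.999 = 122.127 → 122.13 g/mol.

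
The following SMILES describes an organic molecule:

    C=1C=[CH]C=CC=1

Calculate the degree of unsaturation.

Molecular formula: C6H6.
DoU = (2C + 2 + N − H − X) / 2, where X is the halogen count and O/S are ignored.
    = (2·6 + 2 + 0 − 6 − 0) / 2 = 8 / 2 = 4.

4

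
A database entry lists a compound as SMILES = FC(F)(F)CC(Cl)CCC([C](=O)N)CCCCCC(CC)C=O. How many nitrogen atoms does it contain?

1

Scan the SMILES for N atoms (remember two-letter symbols like Cl and Br are single atoms).
Nitrogen count: 1.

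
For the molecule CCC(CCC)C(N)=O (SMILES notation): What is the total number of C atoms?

7

Count every carbon token in the SMILES (each C, including those in ring-closure positions and inside branches).
Carbon count: 7.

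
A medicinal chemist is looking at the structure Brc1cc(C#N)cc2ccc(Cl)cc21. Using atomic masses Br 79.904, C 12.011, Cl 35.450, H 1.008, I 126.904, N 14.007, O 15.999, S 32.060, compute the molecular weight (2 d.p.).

First, the molecular formula is C11H5BrClN (counting implicit H from valence).
  Br: 1 × 79.904 = 79.904
  C: 11 × 12.011 = 132.121
  Cl: 1 × 35.450 = 35.450
  H: 5 × 1.008 = 5.040
  N: 1 × 14.007 = 14.007
Sum: 1×79.904 + 11×12.011 + 1×35.450 + 5×1.008 + 1×14.007 = 266.522 → 266.52 g/mol.

266.52 g/mol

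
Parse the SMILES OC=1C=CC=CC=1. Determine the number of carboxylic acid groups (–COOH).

Scan the SMILES for the carboxylic acid motif — none present.
Groups that are present: 1 hydroxyl.

0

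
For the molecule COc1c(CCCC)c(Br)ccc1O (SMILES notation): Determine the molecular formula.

C11H15BrO2

Walk through each heavy atom and fill implicit hydrogens from standard valence (C 4, N 3, O 2, S 2, halogen 1); for lowercase aromatic atoms, an aromatic c carries 1 H when it has two neighbours and 0 H with three, and aromatic n carries 0 H:
  atom 1: C, bond orders sum to 1 (valence 4) → 3 H
  atom 2: O, bond orders sum to 2 (valence 2) → 0 H
  atom 3: aromatic c, 3 neighbours → 0 H
  atom 4: aromatic c, 3 neighbours → 0 H
  atom 5: C, bond orders sum to 2 (valence 4) → 2 H
  atom 6: C, bond orders sum to 2 (valence 4) → 2 H
  atom 7: C, bond orders sum to 2 (valence 4) → 2 H
  atom 8: C, bond orders sum to 1 (valence 4) → 3 H
  atom 9: aromatic c, 3 neighbours → 0 H
  atom 10: Br (halogen, monovalent) → 0 H
  atom 11: aromatic c, 2 neighbours → 1 H
  atom 12: aromatic c, 2 neighbours → 1 H
  atom 13: aromatic c, 3 neighbours → 0 H
  atom 14: O, bond orders sum to 1 (valence 2) → 1 H
Totals → C:11, H:15, Br:1, O:2.
In Hill order: C11H15BrO2.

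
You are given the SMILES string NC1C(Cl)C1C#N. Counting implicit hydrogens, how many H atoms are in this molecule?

Walk through each heavy atom and fill implicit hydrogens from standard valence (C 4, N 3, O 2, S 2, halogen 1):
  atom 1: N, bond orders sum to 1 (valence 3) → 2 H
  atom 2: C, bond orders sum to 3 (valence 4) → 1 H
  atom 3: C, bond orders sum to 3 (valence 4) → 1 H
  atom 4: Cl (halogen, monovalent) → 0 H
  atom 5: C, bond orders sum to 3 (valence 4) → 1 H
  atom 6: C, bond orders sum to 4 (valence 4) → 0 H
  atom 7: N, bond orders sum to 3 (valence 3) → 0 H
Total hydrogens: 5.

5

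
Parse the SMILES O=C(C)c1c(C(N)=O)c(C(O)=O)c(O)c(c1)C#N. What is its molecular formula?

Walk through each heavy atom and fill implicit hydrogens from standard valence (C 4, N 3, O 2, S 2, halogen 1); for lowercase aromatic atoms, an aromatic c carries 1 H when it has two neighbours and 0 H with three, and aromatic n carries 0 H:
  atom 1: O, bond orders sum to 2 (valence 2) → 0 H
  atom 2: C, bond orders sum to 4 (valence 4) → 0 H
  atom 3: C, bond orders sum to 1 (valence 4) → 3 H
  atom 4: aromatic c, 3 neighbours → 0 H
  atom 5: aromatic c, 3 neighbours → 0 H
  atom 6: C, bond orders sum to 4 (valence 4) → 0 H
  atom 7: N, bond orders sum to 1 (valence 3) → 2 H
  atom 8: O, bond orders sum to 2 (valence 2) → 0 H
  atom 9: aromatic c, 3 neighbours → 0 H
  atom 10: C, bond orders sum to 4 (valence 4) → 0 H
  atom 11: O, bond orders sum to 1 (valence 2) → 1 H
  atom 12: O, bond orders sum to 2 (valence 2) → 0 H
  atom 13: aromatic c, 3 neighbours → 0 H
  atom 14: O, bond orders sum to 1 (valence 2) → 1 H
  atom 15: aromatic c, 3 neighbours → 0 H
  atom 16: aromatic c, 2 neighbours → 1 H
  atom 17: C, bond orders sum to 4 (valence 4) → 0 H
  atom 18: N, bond orders sum to 3 (valence 3) → 0 H
Totals → C:11, H:8, N:2, O:5.

C11H8N2O5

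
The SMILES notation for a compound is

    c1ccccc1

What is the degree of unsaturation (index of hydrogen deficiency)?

Molecular formula: C6H6.
DoU = (2C + 2 + N − H − X) / 2, where X is the halogen count and O/S are ignored.
    = (2·6 + 2 + 0 − 6 − 0) / 2 = 8 / 2 = 4.

4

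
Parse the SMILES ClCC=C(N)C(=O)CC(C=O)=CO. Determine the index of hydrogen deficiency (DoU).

4

Degree of unsaturation = (number of rings) + (number of π bonds).
Ring closures in the SMILES: 0.
π bonds: 4 double bonds (each 1 DoU) → 4 DoU from unsaturation.
Total DoU = 0 + 4 = 4.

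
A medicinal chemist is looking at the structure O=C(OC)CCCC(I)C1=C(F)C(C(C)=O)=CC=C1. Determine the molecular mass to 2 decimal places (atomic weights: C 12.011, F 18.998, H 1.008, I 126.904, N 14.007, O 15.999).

First, the molecular formula is C14H16FIO3 (counting implicit H from valence).
  C: 14 × 12.011 = 168.154
  F: 1 × 18.998 = 18.998
  H: 16 × 1.008 = 16.128
  I: 1 × 126.904 = 126.904
  O: 3 × 15.999 = 47.997
Sum: 14×12.011 + 1×18.998 + 16×1.008 + 1×126.904 + 3×15.999 = 378.181 → 378.18 g/mol.

378.18 g/mol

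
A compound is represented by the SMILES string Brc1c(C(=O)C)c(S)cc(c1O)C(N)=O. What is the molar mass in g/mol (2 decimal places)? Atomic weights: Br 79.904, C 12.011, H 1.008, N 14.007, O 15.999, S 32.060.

First, the molecular formula is C9H8BrNO3S (counting implicit H from valence).
  Br: 1 × 79.904 = 79.904
  C: 9 × 12.011 = 108.099
  H: 8 × 1.008 = 8.064
  N: 1 × 14.007 = 14.007
  O: 3 × 15.999 = 47.997
  S: 1 × 32.060 = 32.060
Sum: 1×79.904 + 9×12.011 + 8×1.008 + 1×14.007 + 3×15.999 + 1×32.060 = 290.131 → 290.13 g/mol.

290.13 g/mol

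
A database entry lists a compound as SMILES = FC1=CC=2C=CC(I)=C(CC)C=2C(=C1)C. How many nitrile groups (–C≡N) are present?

0

Scan the SMILES for the nitrile motif — none present.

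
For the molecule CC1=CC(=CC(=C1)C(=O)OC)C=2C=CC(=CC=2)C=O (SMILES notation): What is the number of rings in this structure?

In SMILES, each pair of matching ring-closure digits denotes one ring-closing bond; the number of such bonds equals the number of independent rings.
Ring-closure bonds here: 2.

2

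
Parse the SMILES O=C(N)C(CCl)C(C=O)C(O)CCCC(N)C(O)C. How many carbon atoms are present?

Count every carbon token in the SMILES (each C, including those in ring-closure positions and inside branches).
Carbon count: 12.

12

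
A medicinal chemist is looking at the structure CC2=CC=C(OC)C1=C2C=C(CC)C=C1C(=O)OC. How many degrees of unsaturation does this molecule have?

8

Degree of unsaturation = (number of rings) + (number of π bonds).
Ring closures in the SMILES: 2.
π bonds: 6 double bonds (each 1 DoU) → 6 DoU from unsaturation.
Total DoU = 2 + 6 = 8.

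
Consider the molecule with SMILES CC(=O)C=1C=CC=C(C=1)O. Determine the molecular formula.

C8H8O2

Walk through each heavy atom and fill implicit hydrogens from standard valence (C 4, N 3, O 2, S 2, halogen 1):
  atom 1: C, bond orders sum to 1 (valence 4) → 3 H
  atom 2: C, bond orders sum to 4 (valence 4) → 0 H
  atom 3: O, bond orders sum to 2 (valence 2) → 0 H
  atom 4: C, bond orders sum to 4 (valence 4) → 0 H
  atom 5: C, bond orders sum to 3 (valence 4) → 1 H
  atom 6: C, bond orders sum to 3 (valence 4) → 1 H
  atom 7: C, bond orders sum to 3 (valence 4) → 1 H
  atom 8: C, bond orders sum to 4 (valence 4) → 0 H
  atom 9: C, bond orders sum to 3 (valence 4) → 1 H
  atom 10: O, bond orders sum to 1 (valence 2) → 1 H
Totals → C:8, H:8, O:2.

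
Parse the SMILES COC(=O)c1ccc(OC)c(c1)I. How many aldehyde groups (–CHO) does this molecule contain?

0

Scan the SMILES for the aldehyde motif — none present.
Groups that are present: 1 ester, 1 ether.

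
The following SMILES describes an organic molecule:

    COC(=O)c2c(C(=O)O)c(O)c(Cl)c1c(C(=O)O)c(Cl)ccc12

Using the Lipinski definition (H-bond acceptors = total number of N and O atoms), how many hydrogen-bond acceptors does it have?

7

N atoms: 0; O atoms: 7.
Lipinski HBA = 0 + 7 = 7.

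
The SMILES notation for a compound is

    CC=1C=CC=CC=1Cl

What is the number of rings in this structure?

1

In SMILES, each pair of matching ring-closure digits denotes one ring-closing bond; the number of such bonds equals the number of independent rings.
Ring-closure bonds here: 1.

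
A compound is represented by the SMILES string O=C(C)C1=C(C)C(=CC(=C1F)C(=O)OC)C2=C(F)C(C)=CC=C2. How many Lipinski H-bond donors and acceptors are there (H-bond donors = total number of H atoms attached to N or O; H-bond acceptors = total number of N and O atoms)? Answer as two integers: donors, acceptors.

0, 3

Donors: find every N or O and count the H atoms it carries.
  atom 1 (O): bond orders sum to 2 → 0 H
  atom 13 (O): bond orders sum to 2 → 0 H
  atom 14 (O): bond orders sum to 2 → 0 H
Lipinski HBD = 0.
Acceptors: N atoms = 0, O atoms = 3 → HBA = 3.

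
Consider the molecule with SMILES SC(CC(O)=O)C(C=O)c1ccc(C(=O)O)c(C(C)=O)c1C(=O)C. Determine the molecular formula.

Walk through each heavy atom and fill implicit hydrogens from standard valence (C 4, N 3, O 2, S 2, halogen 1); for lowercase aromatic atoms, an aromatic c carries 1 H when it has two neighbours and 0 H with three, and aromatic n carries 0 H:
  atom 1: S, bond orders sum to 1 (valence 2) → 1 H
  atom 2: C, bond orders sum to 3 (valence 4) → 1 H
  atom 3: C, bond orders sum to 2 (valence 4) → 2 H
  atom 4: C, bond orders sum to 4 (valence 4) → 0 H
  atom 5: O, bond orders sum to 1 (valence 2) → 1 H
  atom 6: O, bond orders sum to 2 (valence 2) → 0 H
  atom 7: C, bond orders sum to 3 (valence 4) → 1 H
  atom 8: C, bond orders sum to 3 (valence 4) → 1 H
  atom 9: O, bond orders sum to 2 (valence 2) → 0 H
  atom 10: aromatic c, 3 neighbours → 0 H
  atom 11: aromatic c, 2 neighbours → 1 H
  atom 12: aromatic c, 2 neighbours → 1 H
  atom 13: aromatic c, 3 neighbours → 0 H
  atom 14: C, bond orders sum to 4 (valence 4) → 0 H
  atom 15: O, bond orders sum to 2 (valence 2) → 0 H
  atom 16: O, bond orders sum to 1 (valence 2) → 1 H
  atom 17: aromatic c, 3 neighbours → 0 H
  atom 18: C, bond orders sum to 4 (valence 4) → 0 H
  atom 19: C, bond orders sum to 1 (valence 4) → 3 H
  atom 20: O, bond orders sum to 2 (valence 2) → 0 H
  atom 21: aromatic c, 3 neighbours → 0 H
  atom 22: C, bond orders sum to 4 (valence 4) → 0 H
  atom 23: O, bond orders sum to 2 (valence 2) → 0 H
  atom 24: C, bond orders sum to 1 (valence 4) → 3 H
Totals → C:16, H:16, O:7, S:1.

C16H16O7S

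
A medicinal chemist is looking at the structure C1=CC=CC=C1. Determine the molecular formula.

C6H6

Walk through each heavy atom and fill implicit hydrogens from standard valence (C 4, N 3, O 2, S 2, halogen 1):
  atom 1: C, bond orders sum to 3 (valence 4) → 1 H
  atom 2: C, bond orders sum to 3 (valence 4) → 1 H
  atom 3: C, bond orders sum to 3 (valence 4) → 1 H
  atom 4: C, bond orders sum to 3 (valence 4) → 1 H
  atom 5: C, bond orders sum to 3 (valence 4) → 1 H
  atom 6: C, bond orders sum to 3 (valence 4) → 1 H
Totals → C:6, H:6.
In Hill order: C6H6.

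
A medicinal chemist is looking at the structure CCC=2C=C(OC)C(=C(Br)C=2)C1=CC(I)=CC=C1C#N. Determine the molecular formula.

C16H13BrINO

Walk through each heavy atom and fill implicit hydrogens from standard valence (C 4, N 3, O 2, S 2, halogen 1):
  atom 1: C, bond orders sum to 1 (valence 4) → 3 H
  atom 2: C, bond orders sum to 2 (valence 4) → 2 H
  atom 3: C, bond orders sum to 4 (valence 4) → 0 H
  atom 4: C, bond orders sum to 3 (valence 4) → 1 H
  atom 5: C, bond orders sum to 4 (valence 4) → 0 H
  atom 6: O, bond orders sum to 2 (valence 2) → 0 H
  atom 7: C, bond orders sum to 1 (valence 4) → 3 H
  atom 8: C, bond orders sum to 4 (valence 4) → 0 H
  atom 9: C, bond orders sum to 4 (valence 4) → 0 H
  atom 10: Br (halogen, monovalent) → 0 H
  atom 11: C, bond orders sum to 3 (valence 4) → 1 H
  atom 12: C, bond orders sum to 4 (valence 4) → 0 H
  atom 13: C, bond orders sum to 3 (valence 4) → 1 H
  atom 14: C, bond orders sum to 4 (valence 4) → 0 H
  atom 15: I (halogen, monovalent) → 0 H
  atom 16: C, bond orders sum to 3 (valence 4) → 1 H
  atom 17: C, bond orders sum to 3 (valence 4) → 1 H
  atom 18: C, bond orders sum to 4 (valence 4) → 0 H
  atom 19: C, bond orders sum to 4 (valence 4) → 0 H
  atom 20: N, bond orders sum to 3 (valence 3) → 0 H
Totals → C:16, H:13, Br:1, I:1, N:1, O:1.
In Hill order: C16H13BrINO.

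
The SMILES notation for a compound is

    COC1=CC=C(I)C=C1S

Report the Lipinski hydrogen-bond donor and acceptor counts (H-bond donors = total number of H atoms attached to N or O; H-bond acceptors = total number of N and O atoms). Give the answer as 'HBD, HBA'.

0, 1

Donors: find every N or O and count the H atoms it carries.
  atom 2 (O): bond orders sum to 2 → 0 H
Lipinski HBD = 0.
Acceptors: N atoms = 0, O atoms = 1 → HBA = 1.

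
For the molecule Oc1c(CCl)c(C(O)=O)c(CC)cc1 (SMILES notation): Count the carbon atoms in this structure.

Count every carbon token in the SMILES (each C, including those in ring-closure positions and inside branches).
Carbon count: 10.

10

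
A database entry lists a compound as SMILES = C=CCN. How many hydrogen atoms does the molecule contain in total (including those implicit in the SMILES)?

Walk through each heavy atom and fill implicit hydrogens from standard valence (C 4, N 3, O 2, S 2, halogen 1):
  atom 1: C, bond orders sum to 2 (valence 4) → 2 H
  atom 2: C, bond orders sum to 3 (valence 4) → 1 H
  atom 3: C, bond orders sum to 2 (valence 4) → 2 H
  atom 4: N, bond orders sum to 1 (valence 3) → 2 H
Total hydrogens: 7.

7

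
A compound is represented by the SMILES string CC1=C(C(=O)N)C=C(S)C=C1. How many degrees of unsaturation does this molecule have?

Molecular formula: C8H9NOS.
DoU = (2C + 2 + N − H − X) / 2, where X is the halogen count and O/S are ignored.
    = (2·8 + 2 + 1 − 9 − 0) / 2 = 10 / 2 = 5.

5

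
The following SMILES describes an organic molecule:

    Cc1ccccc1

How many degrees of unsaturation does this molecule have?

Molecular formula: C7H8.
DoU = (2C + 2 + N − H − X) / 2, where X is the halogen count and O/S are ignored.
    = (2·7 + 2 + 0 − 8 − 0) / 2 = 8 / 2 = 4.

4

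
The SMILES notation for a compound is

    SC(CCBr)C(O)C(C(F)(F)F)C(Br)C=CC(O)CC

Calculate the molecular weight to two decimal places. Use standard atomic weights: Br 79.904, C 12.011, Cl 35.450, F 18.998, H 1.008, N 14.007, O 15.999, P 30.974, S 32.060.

444.14 g/mol

First, the molecular formula is C12H19Br2F3O2S (counting implicit H from valence).
  Br: 2 × 79.904 = 159.808
  C: 12 × 12.011 = 144.132
  F: 3 × 18.998 = 56.994
  H: 19 × 1.008 = 19.152
  O: 2 × 15.999 = 31.998
  S: 1 × 32.060 = 32.060
Sum: 2×79.904 + 12×12.011 + 3×18.998 + 19×1.008 + 2×15.999 + 1×32.060 = 444.144 → 444.14 g/mol.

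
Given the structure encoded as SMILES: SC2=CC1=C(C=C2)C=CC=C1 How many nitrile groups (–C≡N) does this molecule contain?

0

Scan the SMILES for the nitrile motif — none present.
Groups that are present: 1 thiol.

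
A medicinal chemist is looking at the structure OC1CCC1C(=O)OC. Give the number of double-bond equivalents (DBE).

Degree of unsaturation = (number of rings) + (number of π bonds).
Ring closures in the SMILES: 1.
π bonds: 1 double bond (each 1 DoU) → 1 DoU from unsaturation.
Total DoU = 1 + 1 = 2.

2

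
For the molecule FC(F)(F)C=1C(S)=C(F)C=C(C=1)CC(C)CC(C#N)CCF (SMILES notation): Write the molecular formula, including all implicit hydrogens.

C15H16F5NS

Walk through each heavy atom and fill implicit hydrogens from standard valence (C 4, N 3, O 2, S 2, halogen 1):
  atom 1: F (halogen, monovalent) → 0 H
  atom 2: C, bond orders sum to 4 (valence 4) → 0 H
  atom 3: F (halogen, monovalent) → 0 H
  atom 4: F (halogen, monovalent) → 0 H
  atom 5: C, bond orders sum to 4 (valence 4) → 0 H
  atom 6: C, bond orders sum to 4 (valence 4) → 0 H
  atom 7: S, bond orders sum to 1 (valence 2) → 1 H
  atom 8: C, bond orders sum to 4 (valence 4) → 0 H
  atom 9: F (halogen, monovalent) → 0 H
  atom 10: C, bond orders sum to 3 (valence 4) → 1 H
  atom 11: C, bond orders sum to 4 (valence 4) → 0 H
  atom 12: C, bond orders sum to 3 (valence 4) → 1 H
  atom 13: C, bond orders sum to 2 (valence 4) → 2 H
  atom 14: C, bond orders sum to 3 (valence 4) → 1 H
  atom 15: C, bond orders sum to 1 (valence 4) → 3 H
  atom 16: C, bond orders sum to 2 (valence 4) → 2 H
  atom 17: C, bond orders sum to 3 (valence 4) → 1 H
  atom 18: C, bond orders sum to 4 (valence 4) → 0 H
  atom 19: N, bond orders sum to 3 (valence 3) → 0 H
  atom 20: C, bond orders sum to 2 (valence 4) → 2 H
  atom 21: C, bond orders sum to 2 (valence 4) → 2 H
  atom 22: F (halogen, monovalent) → 0 H
Totals → C:15, H:16, F:5, N:1, S:1.
In Hill order: C15H16F5NS.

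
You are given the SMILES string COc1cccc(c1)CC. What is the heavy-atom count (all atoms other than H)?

Every atom symbol written in the SMILES (organic subset) is one heavy atom; implicit H are not written.
Heavy atoms by element → C:9, O:1.
Total: 10.

10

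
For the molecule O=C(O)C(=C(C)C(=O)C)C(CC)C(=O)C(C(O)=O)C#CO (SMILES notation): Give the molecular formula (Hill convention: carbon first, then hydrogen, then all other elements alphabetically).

C14H16O7

Walk through each heavy atom and fill implicit hydrogens from standard valence (C 4, N 3, O 2, S 2, halogen 1):
  atom 1: O, bond orders sum to 2 (valence 2) → 0 H
  atom 2: C, bond orders sum to 4 (valence 4) → 0 H
  atom 3: O, bond orders sum to 1 (valence 2) → 1 H
  atom 4: C, bond orders sum to 4 (valence 4) → 0 H
  atom 5: C, bond orders sum to 4 (valence 4) → 0 H
  atom 6: C, bond orders sum to 1 (valence 4) → 3 H
  atom 7: C, bond orders sum to 4 (valence 4) → 0 H
  atom 8: O, bond orders sum to 2 (valence 2) → 0 H
  atom 9: C, bond orders sum to 1 (valence 4) → 3 H
  atom 10: C, bond orders sum to 3 (valence 4) → 1 H
  atom 11: C, bond orders sum to 2 (valence 4) → 2 H
  atom 12: C, bond orders sum to 1 (valence 4) → 3 H
  atom 13: C, bond orders sum to 4 (valence 4) → 0 H
  atom 14: O, bond orders sum to 2 (valence 2) → 0 H
  atom 15: C, bond orders sum to 3 (valence 4) → 1 H
  atom 16: C, bond orders sum to 4 (valence 4) → 0 H
  atom 17: O, bond orders sum to 1 (valence 2) → 1 H
  atom 18: O, bond orders sum to 2 (valence 2) → 0 H
  atom 19: C, bond orders sum to 4 (valence 4) → 0 H
  atom 20: C, bond orders sum to 4 (valence 4) → 0 H
  atom 21: O, bond orders sum to 1 (valence 2) → 1 H
Totals → C:14, H:16, O:7.
In Hill order: C14H16O7.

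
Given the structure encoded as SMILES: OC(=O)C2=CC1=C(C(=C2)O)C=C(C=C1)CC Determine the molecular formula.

Walk through each heavy atom and fill implicit hydrogens from standard valence (C 4, N 3, O 2, S 2, halogen 1):
  atom 1: O, bond orders sum to 1 (valence 2) → 1 H
  atom 2: C, bond orders sum to 4 (valence 4) → 0 H
  atom 3: O, bond orders sum to 2 (valence 2) → 0 H
  atom 4: C, bond orders sum to 4 (valence 4) → 0 H
  atom 5: C, bond orders sum to 3 (valence 4) → 1 H
  atom 6: C, bond orders sum to 4 (valence 4) → 0 H
  atom 7: C, bond orders sum to 4 (valence 4) → 0 H
  atom 8: C, bond orders sum to 4 (valence 4) → 0 H
  atom 9: C, bond orders sum to 3 (valence 4) → 1 H
  atom 10: O, bond orders sum to 1 (valence 2) → 1 H
  atom 11: C, bond orders sum to 3 (valence 4) → 1 H
  atom 12: C, bond orders sum to 4 (valence 4) → 0 H
  atom 13: C, bond orders sum to 3 (valence 4) → 1 H
  atom 14: C, bond orders sum to 3 (valence 4) → 1 H
  atom 15: C, bond orders sum to 2 (valence 4) → 2 H
  atom 16: C, bond orders sum to 1 (valence 4) → 3 H
Totals → C:13, H:12, O:3.
In Hill order: C13H12O3.

C13H12O3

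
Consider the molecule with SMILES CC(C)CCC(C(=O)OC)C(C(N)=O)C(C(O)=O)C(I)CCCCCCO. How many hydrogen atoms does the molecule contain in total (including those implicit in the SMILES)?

34

Walk through each heavy atom and fill implicit hydrogens from standard valence (C 4, N 3, O 2, S 2, halogen 1):
  atom 1: C, bond orders sum to 1 (valence 4) → 3 H
  atom 2: C, bond orders sum to 3 (valence 4) → 1 H
  atom 3: C, bond orders sum to 1 (valence 4) → 3 H
  atom 4: C, bond orders sum to 2 (valence 4) → 2 H
  atom 5: C, bond orders sum to 2 (valence 4) → 2 H
  atom 6: C, bond orders sum to 3 (valence 4) → 1 H
  atom 7: C, bond orders sum to 4 (valence 4) → 0 H
  atom 8: O, bond orders sum to 2 (valence 2) → 0 H
  atom 9: O, bond orders sum to 2 (valence 2) → 0 H
  atom 10: C, bond orders sum to 1 (valence 4) → 3 H
  atom 11: C, bond orders sum to 3 (valence 4) → 1 H
  atom 12: C, bond orders sum to 4 (valence 4) → 0 H
  atom 13: N, bond orders sum to 1 (valence 3) → 2 H
  atom 14: O, bond orders sum to 2 (valence 2) → 0 H
  atom 15: C, bond orders sum to 3 (valence 4) → 1 H
  atom 16: C, bond orders sum to 4 (valence 4) → 0 H
  atom 17: O, bond orders sum to 1 (valence 2) → 1 H
  atom 18: O, bond orders sum to 2 (valence 2) → 0 H
  atom 19: C, bond orders sum to 3 (valence 4) → 1 H
  atom 20: I (halogen, monovalent) → 0 H
  atom 21: C, bond orders sum to 2 (valence 4) → 2 H
  atom 22: C, bond orders sum to 2 (valence 4) → 2 H
  atom 23: C, bond orders sum to 2 (valence 4) → 2 H
  atom 24: C, bond orders sum to 2 (valence 4) → 2 H
  atom 25: C, bond orders sum to 2 (valence 4) → 2 H
  atom 26: C, bond orders sum to 2 (valence 4) → 2 H
  atom 27: O, bond orders sum to 1 (valence 2) → 1 H
Total hydrogens: 34.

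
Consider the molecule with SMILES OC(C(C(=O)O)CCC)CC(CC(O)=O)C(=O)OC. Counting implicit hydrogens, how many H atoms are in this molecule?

Walk through each heavy atom and fill implicit hydrogens from standard valence (C 4, N 3, O 2, S 2, halogen 1):
  atom 1: O, bond orders sum to 1 (valence 2) → 1 H
  atom 2: C, bond orders sum to 3 (valence 4) → 1 H
  atom 3: C, bond orders sum to 3 (valence 4) → 1 H
  atom 4: C, bond orders sum to 4 (valence 4) → 0 H
  atom 5: O, bond orders sum to 2 (valence 2) → 0 H
  atom 6: O, bond orders sum to 1 (valence 2) → 1 H
  atom 7: C, bond orders sum to 2 (valence 4) → 2 H
  atom 8: C, bond orders sum to 2 (valence 4) → 2 H
  atom 9: C, bond orders sum to 1 (valence 4) → 3 H
  atom 10: C, bond orders sum to 2 (valence 4) → 2 H
  atom 11: C, bond orders sum to 3 (valence 4) → 1 H
  atom 12: C, bond orders sum to 2 (valence 4) → 2 H
  atom 13: C, bond orders sum to 4 (valence 4) → 0 H
  atom 14: O, bond orders sum to 1 (valence 2) → 1 H
  atom 15: O, bond orders sum to 2 (valence 2) → 0 H
  atom 16: C, bond orders sum to 4 (valence 4) → 0 H
  atom 17: O, bond orders sum to 2 (valence 2) → 0 H
  atom 18: O, bond orders sum to 2 (valence 2) → 0 H
  atom 19: C, bond orders sum to 1 (valence 4) → 3 H
Total hydrogens: 20.

20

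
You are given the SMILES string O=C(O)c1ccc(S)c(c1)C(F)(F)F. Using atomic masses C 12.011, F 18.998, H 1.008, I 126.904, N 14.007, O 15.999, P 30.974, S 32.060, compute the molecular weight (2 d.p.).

222.18 g/mol

First, the molecular formula is C8H5F3O2S (counting implicit H from valence).
  C: 8 × 12.011 = 96.088
  F: 3 × 18.998 = 56.994
  H: 5 × 1.008 = 5.040
  O: 2 × 15.999 = 31.998
  S: 1 × 32.060 = 32.060
Sum: 8×12.011 + 3×18.998 + 5×1.008 + 2×15.999 + 1×32.060 = 222.180 → 222.18 g/mol.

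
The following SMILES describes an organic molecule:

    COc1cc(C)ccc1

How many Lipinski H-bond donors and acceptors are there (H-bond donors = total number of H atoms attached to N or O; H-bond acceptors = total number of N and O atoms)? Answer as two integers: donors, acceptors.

0, 1

Donors: find every N or O and count the H atoms it carries.
  atom 2 (O): bond orders sum to 2 → 0 H
Lipinski HBD = 0.
Acceptors: N atoms = 0, O atoms = 1 → HBA = 1.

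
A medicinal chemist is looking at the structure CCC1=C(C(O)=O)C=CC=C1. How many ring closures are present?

1

In SMILES, each pair of matching ring-closure digits denotes one ring-closing bond; the number of such bonds equals the number of independent rings.
Ring-closure bonds here: 1.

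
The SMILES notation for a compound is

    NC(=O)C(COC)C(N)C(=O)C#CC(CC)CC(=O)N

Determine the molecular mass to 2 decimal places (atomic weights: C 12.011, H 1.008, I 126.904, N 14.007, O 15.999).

First, the molecular formula is C13H21N3O4 (counting implicit H from valence).
  C: 13 × 12.011 = 156.143
  H: 21 × 1.008 = 21.168
  N: 3 × 14.007 = 42.021
  O: 4 × 15.999 = 63.996
Sum: 13×12.011 + 21×1.008 + 3×14.007 + 4×15.999 = 283.328 → 283.33 g/mol.

283.33 g/mol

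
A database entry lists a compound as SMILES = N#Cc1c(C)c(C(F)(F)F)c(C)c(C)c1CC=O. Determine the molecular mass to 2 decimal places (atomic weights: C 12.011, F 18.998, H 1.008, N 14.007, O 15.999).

First, the molecular formula is C13H12F3NO (counting implicit H from valence).
  C: 13 × 12.011 = 156.143
  F: 3 × 18.998 = 56.994
  H: 12 × 1.008 = 12.096
  N: 1 × 14.007 = 14.007
  O: 1 × 15.999 = 15.999
Sum: 13×12.011 + 3×18.998 + 12×1.008 + 1×14.007 + 1×15.999 = 255.239 → 255.24 g/mol.

255.24 g/mol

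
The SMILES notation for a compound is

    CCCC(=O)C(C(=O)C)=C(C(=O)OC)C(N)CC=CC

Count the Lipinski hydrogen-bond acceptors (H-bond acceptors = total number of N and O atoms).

5

N atoms: 1; O atoms: 4.
Lipinski HBA = 1 + 4 = 5.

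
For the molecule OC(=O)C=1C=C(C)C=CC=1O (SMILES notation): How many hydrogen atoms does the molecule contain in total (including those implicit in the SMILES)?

Walk through each heavy atom and fill implicit hydrogens from standard valence (C 4, N 3, O 2, S 2, halogen 1):
  atom 1: O, bond orders sum to 1 (valence 2) → 1 H
  atom 2: C, bond orders sum to 4 (valence 4) → 0 H
  atom 3: O, bond orders sum to 2 (valence 2) → 0 H
  atom 4: C, bond orders sum to 4 (valence 4) → 0 H
  atom 5: C, bond orders sum to 3 (valence 4) → 1 H
  atom 6: C, bond orders sum to 4 (valence 4) → 0 H
  atom 7: C, bond orders sum to 1 (valence 4) → 3 H
  atom 8: C, bond orders sum to 3 (valence 4) → 1 H
  atom 9: C, bond orders sum to 3 (valence 4) → 1 H
  atom 10: C, bond orders sum to 4 (valence 4) → 0 H
  atom 11: O, bond orders sum to 1 (valence 2) → 1 H
Total hydrogens: 8.

8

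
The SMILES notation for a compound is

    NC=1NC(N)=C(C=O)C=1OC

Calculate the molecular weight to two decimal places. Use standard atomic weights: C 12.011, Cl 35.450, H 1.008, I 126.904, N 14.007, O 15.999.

First, the molecular formula is C6H9N3O2 (counting implicit H from valence).
  C: 6 × 12.011 = 72.066
  H: 9 × 1.008 = 9.072
  N: 3 × 14.007 = 42.021
  O: 2 × 15.999 = 31.998
Sum: 6×12.011 + 9×1.008 + 3×14.007 + 2×15.999 = 155.157 → 155.16 g/mol.

155.16 g/mol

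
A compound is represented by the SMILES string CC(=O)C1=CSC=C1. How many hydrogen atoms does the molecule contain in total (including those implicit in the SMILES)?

Walk through each heavy atom and fill implicit hydrogens from standard valence (C 4, N 3, O 2, S 2, halogen 1):
  atom 1: C, bond orders sum to 1 (valence 4) → 3 H
  atom 2: C, bond orders sum to 4 (valence 4) → 0 H
  atom 3: O, bond orders sum to 2 (valence 2) → 0 H
  atom 4: C, bond orders sum to 4 (valence 4) → 0 H
  atom 5: C, bond orders sum to 3 (valence 4) → 1 H
  atom 6: S, bond orders sum to 2 (valence 2) → 0 H
  atom 7: C, bond orders sum to 3 (valence 4) → 1 H
  atom 8: C, bond orders sum to 3 (valence 4) → 1 H
Total hydrogens: 6.

6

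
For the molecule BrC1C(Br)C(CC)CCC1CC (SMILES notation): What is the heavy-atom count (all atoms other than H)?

12

Every atom symbol written in the SMILES (organic subset) is one heavy atom; implicit H are not written.
Heavy atoms by element → Br:2, C:10.
Total: 12.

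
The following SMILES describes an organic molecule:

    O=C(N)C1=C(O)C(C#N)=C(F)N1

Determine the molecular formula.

C6H4FN3O2

Walk through each heavy atom and fill implicit hydrogens from standard valence (C 4, N 3, O 2, S 2, halogen 1):
  atom 1: O, bond orders sum to 2 (valence 2) → 0 H
  atom 2: C, bond orders sum to 4 (valence 4) → 0 H
  atom 3: N, bond orders sum to 1 (valence 3) → 2 H
  atom 4: C, bond orders sum to 4 (valence 4) → 0 H
  atom 5: C, bond orders sum to 4 (valence 4) → 0 H
  atom 6: O, bond orders sum to 1 (valence 2) → 1 H
  atom 7: C, bond orders sum to 4 (valence 4) → 0 H
  atom 8: C, bond orders sum to 4 (valence 4) → 0 H
  atom 9: N, bond orders sum to 3 (valence 3) → 0 H
  atom 10: C, bond orders sum to 4 (valence 4) → 0 H
  atom 11: F (halogen, monovalent) → 0 H
  atom 12: N, bond orders sum to 2 (valence 3) → 1 H
Totals → C:6, H:4, F:1, N:3, O:2.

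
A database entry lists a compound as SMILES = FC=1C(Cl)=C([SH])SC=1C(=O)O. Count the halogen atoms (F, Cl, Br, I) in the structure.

Halogen atoms appear at heavy-atom positions 1, 4 (1×Cl, 1×F).
Other groups present: 1 carboxylic acid, 1 thiol.
Halogen count: 2.

2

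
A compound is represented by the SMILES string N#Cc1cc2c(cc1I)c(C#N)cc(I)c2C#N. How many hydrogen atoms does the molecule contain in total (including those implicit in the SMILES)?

3

Walk through each heavy atom and fill implicit hydrogens from standard valence (C 4, N 3, O 2, S 2, halogen 1); for lowercase aromatic atoms, an aromatic c carries 1 H when it has two neighbours and 0 H with three, and aromatic n carries 0 H:
  atom 1: N, bond orders sum to 3 (valence 3) → 0 H
  atom 2: C, bond orders sum to 4 (valence 4) → 0 H
  atom 3: aromatic c, 3 neighbours → 0 H
  atom 4: aromatic c, 2 neighbours → 1 H
  atom 5: aromatic c, 3 neighbours → 0 H
  atom 6: aromatic c, 3 neighbours → 0 H
  atom 7: aromatic c, 2 neighbours → 1 H
  atom 8: aromatic c, 3 neighbours → 0 H
  atom 9: I (halogen, monovalent) → 0 H
  atom 10: aromatic c, 3 neighbours → 0 H
  atom 11: C, bond orders sum to 4 (valence 4) → 0 H
  atom 12: N, bond orders sum to 3 (valence 3) → 0 H
  atom 13: aromatic c, 2 neighbours → 1 H
  atom 14: aromatic c, 3 neighbours → 0 H
  atom 15: I (halogen, monovalent) → 0 H
  atom 16: aromatic c, 3 neighbours → 0 H
  atom 17: C, bond orders sum to 4 (valence 4) → 0 H
  atom 18: N, bond orders sum to 3 (valence 3) → 0 H
Total hydrogens: 3.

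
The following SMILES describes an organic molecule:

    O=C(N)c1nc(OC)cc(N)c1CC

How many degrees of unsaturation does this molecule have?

Molecular formula: C9H13N3O2.
DoU = (2C + 2 + N − H − X) / 2, where X is the halogen count and O/S are ignored.
    = (2·9 + 2 + 3 − 13 − 0) / 2 = 10 / 2 = 5.

5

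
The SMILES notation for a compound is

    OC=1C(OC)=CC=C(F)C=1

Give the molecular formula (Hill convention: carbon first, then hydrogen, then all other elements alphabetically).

Walk through each heavy atom and fill implicit hydrogens from standard valence (C 4, N 3, O 2, S 2, halogen 1):
  atom 1: O, bond orders sum to 1 (valence 2) → 1 H
  atom 2: C, bond orders sum to 4 (valence 4) → 0 H
  atom 3: C, bond orders sum to 4 (valence 4) → 0 H
  atom 4: O, bond orders sum to 2 (valence 2) → 0 H
  atom 5: C, bond orders sum to 1 (valence 4) → 3 H
  atom 6: C, bond orders sum to 3 (valence 4) → 1 H
  atom 7: C, bond orders sum to 3 (valence 4) → 1 H
  atom 8: C, bond orders sum to 4 (valence 4) → 0 H
  atom 9: F (halogen, monovalent) → 0 H
  atom 10: C, bond orders sum to 3 (valence 4) → 1 H
Totals → C:7, H:7, F:1, O:2.

C7H7FO2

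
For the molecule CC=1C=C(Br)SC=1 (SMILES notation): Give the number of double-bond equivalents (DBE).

3

Degree of unsaturation = (number of rings) + (number of π bonds).
Ring closures in the SMILES: 1.
π bonds: 2 double bonds (each 1 DoU) → 2 DoU from unsaturation.
Total DoU = 1 + 2 = 3.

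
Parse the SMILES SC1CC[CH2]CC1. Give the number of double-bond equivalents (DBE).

Degree of unsaturation = (number of rings) + (number of π bonds).
Ring closures in the SMILES: 1.
π bonds: none → 0 DoU from unsaturation.
Total DoU = 1 + 0 = 1.

1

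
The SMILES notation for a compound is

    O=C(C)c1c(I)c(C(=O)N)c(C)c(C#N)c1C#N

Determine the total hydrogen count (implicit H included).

8

Walk through each heavy atom and fill implicit hydrogens from standard valence (C 4, N 3, O 2, S 2, halogen 1); for lowercase aromatic atoms, an aromatic c carries 1 H when it has two neighbours and 0 H with three, and aromatic n carries 0 H:
  atom 1: O, bond orders sum to 2 (valence 2) → 0 H
  atom 2: C, bond orders sum to 4 (valence 4) → 0 H
  atom 3: C, bond orders sum to 1 (valence 4) → 3 H
  atom 4: aromatic c, 3 neighbours → 0 H
  atom 5: aromatic c, 3 neighbours → 0 H
  atom 6: I (halogen, monovalent) → 0 H
  atom 7: aromatic c, 3 neighbours → 0 H
  atom 8: C, bond orders sum to 4 (valence 4) → 0 H
  atom 9: O, bond orders sum to 2 (valence 2) → 0 H
  atom 10: N, bond orders sum to 1 (valence 3) → 2 H
  atom 11: aromatic c, 3 neighbours → 0 H
  atom 12: C, bond orders sum to 1 (valence 4) → 3 H
  atom 13: aromatic c, 3 neighbours → 0 H
  atom 14: C, bond orders sum to 4 (valence 4) → 0 H
  atom 15: N, bond orders sum to 3 (valence 3) → 0 H
  atom 16: aromatic c, 3 neighbours → 0 H
  atom 17: C, bond orders sum to 4 (valence 4) → 0 H
  atom 18: N, bond orders sum to 3 (valence 3) → 0 H
Total hydrogens: 8.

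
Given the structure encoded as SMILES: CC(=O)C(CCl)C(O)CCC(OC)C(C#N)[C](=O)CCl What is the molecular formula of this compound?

Walk through each heavy atom and fill implicit hydrogens from standard valence (C 4, N 3, O 2, S 2, halogen 1):
  atom 1: C, bond orders sum to 1 (valence 4) → 3 H
  atom 2: C, bond orders sum to 4 (valence 4) → 0 H
  atom 3: O, bond orders sum to 2 (valence 2) → 0 H
  atom 4: C, bond orders sum to 3 (valence 4) → 1 H
  atom 5: C, bond orders sum to 2 (valence 4) → 2 H
  atom 6: Cl (halogen, monovalent) → 0 H
  atom 7: C, bond orders sum to 3 (valence 4) → 1 H
  atom 8: O, bond orders sum to 1 (valence 2) → 1 H
  atom 9: C, bond orders sum to 2 (valence 4) → 2 H
  atom 10: C, bond orders sum to 2 (valence 4) → 2 H
  atom 11: C, bond orders sum to 3 (valence 4) → 1 H
  atom 12: O, bond orders sum to 2 (valence 2) → 0 H
  atom 13: C, bond orders sum to 1 (valence 4) → 3 H
  atom 14: C, bond orders sum to 3 (valence 4) → 1 H
  atom 15: C, bond orders sum to 4 (valence 4) → 0 H
  atom 16: N, bond orders sum to 3 (valence 3) → 0 H
  atom 17: C with explicit H count 0
  atom 18: O, bond orders sum to 2 (valence 2) → 0 H
  atom 19: C, bond orders sum to 2 (valence 4) → 2 H
  atom 20: Cl (halogen, monovalent) → 0 H
Totals → C:13, H:19, Cl:2, N:1, O:4.

C13H19Cl2NO4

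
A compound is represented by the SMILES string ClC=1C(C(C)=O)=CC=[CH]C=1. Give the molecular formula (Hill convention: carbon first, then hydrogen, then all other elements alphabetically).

C8H7ClO

Walk through each heavy atom and fill implicit hydrogens from standard valence (C 4, N 3, O 2, S 2, halogen 1):
  atom 1: Cl (halogen, monovalent) → 0 H
  atom 2: C, bond orders sum to 4 (valence 4) → 0 H
  atom 3: C, bond orders sum to 4 (valence 4) → 0 H
  atom 4: C, bond orders sum to 4 (valence 4) → 0 H
  atom 5: C, bond orders sum to 1 (valence 4) → 3 H
  atom 6: O, bond orders sum to 2 (valence 2) → 0 H
  atom 7: C, bond orders sum to 3 (valence 4) → 1 H
  atom 8: C, bond orders sum to 3 (valence 4) → 1 H
  atom 9: C with explicit H count 1
  atom 10: C, bond orders sum to 3 (valence 4) → 1 H
Totals → C:8, H:7, Cl:1, O:1.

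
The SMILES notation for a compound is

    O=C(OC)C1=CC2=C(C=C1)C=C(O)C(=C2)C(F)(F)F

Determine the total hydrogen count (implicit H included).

Walk through each heavy atom and fill implicit hydrogens from standard valence (C 4, N 3, O 2, S 2, halogen 1):
  atom 1: O, bond orders sum to 2 (valence 2) → 0 H
  atom 2: C, bond orders sum to 4 (valence 4) → 0 H
  atom 3: O, bond orders sum to 2 (valence 2) → 0 H
  atom 4: C, bond orders sum to 1 (valence 4) → 3 H
  atom 5: C, bond orders sum to 4 (valence 4) → 0 H
  atom 6: C, bond orders sum to 3 (valence 4) → 1 H
  atom 7: C, bond orders sum to 4 (valence 4) → 0 H
  atom 8: C, bond orders sum to 4 (valence 4) → 0 H
  atom 9: C, bond orders sum to 3 (valence 4) → 1 H
  atom 10: C, bond orders sum to 3 (valence 4) → 1 H
  atom 11: C, bond orders sum to 3 (valence 4) → 1 H
  atom 12: C, bond orders sum to 4 (valence 4) → 0 H
  atom 13: O, bond orders sum to 1 (valence 2) → 1 H
  atom 14: C, bond orders sum to 4 (valence 4) → 0 H
  atom 15: C, bond orders sum to 3 (valence 4) → 1 H
  atom 16: C, bond orders sum to 4 (valence 4) → 0 H
  atom 17: F (halogen, monovalent) → 0 H
  atom 18: F (halogen, monovalent) → 0 H
  atom 19: F (halogen, monovalent) → 0 H
Total hydrogens: 9.

9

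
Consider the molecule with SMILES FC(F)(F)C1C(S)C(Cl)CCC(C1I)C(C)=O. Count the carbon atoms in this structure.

Count every carbon token in the SMILES (each C, including those in ring-closure positions and inside branches).
Carbon count: 10.

10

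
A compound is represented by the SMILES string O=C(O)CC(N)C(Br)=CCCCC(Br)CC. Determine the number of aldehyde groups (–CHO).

0

Scan the SMILES for the aldehyde motif — none present.
Groups that are present: 1 alkene, 1 carboxylic acid, 1 primary amine.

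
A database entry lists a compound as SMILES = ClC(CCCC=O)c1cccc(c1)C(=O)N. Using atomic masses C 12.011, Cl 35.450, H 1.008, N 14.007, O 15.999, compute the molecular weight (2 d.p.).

First, the molecular formula is C12H14ClNO2 (counting implicit H from valence).
  C: 12 × 12.011 = 144.132
  Cl: 1 × 35.450 = 35.450
  H: 14 × 1.008 = 14.112
  N: 1 × 14.007 = 14.007
  O: 2 × 15.999 = 31.998
Sum: 12×12.011 + 1×35.450 + 14×1.008 + 1×14.007 + 2×15.999 = 239.699 → 239.70 g/mol.

239.70 g/mol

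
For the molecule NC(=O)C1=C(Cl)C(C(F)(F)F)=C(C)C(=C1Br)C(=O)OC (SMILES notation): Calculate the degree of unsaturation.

6

Degree of unsaturation = (number of rings) + (number of π bonds).
Ring closures in the SMILES: 1.
π bonds: 5 double bonds (each 1 DoU) → 5 DoU from unsaturation.
Total DoU = 1 + 5 = 6.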